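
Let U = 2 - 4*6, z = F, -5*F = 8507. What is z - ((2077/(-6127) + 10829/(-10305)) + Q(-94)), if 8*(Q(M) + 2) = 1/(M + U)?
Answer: -99491014980913/58592746080 ≈ -1698.0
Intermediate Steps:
F = -8507/5 (F = -⅕*8507 = -8507/5 ≈ -1701.4)
z = -8507/5 ≈ -1701.4
U = -22 (U = 2 - 24 = -22)
Q(M) = -2 + 1/(8*(-22 + M)) (Q(M) = -2 + 1/(8*(M - 22)) = -2 + 1/(8*(-22 + M)))
z - ((2077/(-6127) + 10829/(-10305)) + Q(-94)) = -8507/5 - ((2077/(-6127) + 10829/(-10305)) + (353 - 16*(-94))/(8*(-22 - 94))) = -8507/5 - ((2077*(-1/6127) + 10829*(-1/10305)) + (⅛)*(353 + 1504)/(-116)) = -8507/5 - ((-2077/6127 - 10829/10305) + (⅛)*(-1/116)*1857) = -8507/5 - (-87752768/63138735 - 1857/928) = -8507/5 - 1*(-198683199599/58592746080) = -8507/5 + 198683199599/58592746080 = -99491014980913/58592746080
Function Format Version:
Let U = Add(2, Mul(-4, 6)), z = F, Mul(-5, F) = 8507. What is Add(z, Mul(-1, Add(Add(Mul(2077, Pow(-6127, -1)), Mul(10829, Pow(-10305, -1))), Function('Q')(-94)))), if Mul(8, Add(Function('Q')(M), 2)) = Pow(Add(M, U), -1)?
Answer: Rational(-99491014980913, 58592746080) ≈ -1698.0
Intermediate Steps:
F = Rational(-8507, 5) (F = Mul(Rational(-1, 5), 8507) = Rational(-8507, 5) ≈ -1701.4)
z = Rational(-8507, 5) ≈ -1701.4
U = -22 (U = Add(2, -24) = -22)
Function('Q')(M) = Add(-2, Mul(Rational(1, 8), Pow(Add(-22, M), -1))) (Function('Q')(M) = Add(-2, Mul(Rational(1, 8), Pow(Add(M, -22), -1))) = Add(-2, Mul(Rational(1, 8), Pow(Add(-22, M), -1))))
Add(z, Mul(-1, Add(Add(Mul(2077, Pow(-6127, -1)), Mul(10829, Pow(-10305, -1))), Function('Q')(-94)))) = Add(Rational(-8507, 5), Mul(-1, Add(Add(Mul(2077, Pow(-6127, -1)), Mul(10829, Pow(-10305, -1))), Mul(Rational(1, 8), Pow(Add(-22, -94), -1), Add(353, Mul(-16, -94)))))) = Add(Rational(-8507, 5), Mul(-1, Add(Add(Mul(2077, Rational(-1, 6127)), Mul(10829, Rational(-1, 10305))), Mul(Rational(1, 8), Pow(-116, -1), Add(353, 1504))))) = Add(Rational(-8507, 5), Mul(-1, Add(Add(Rational(-2077, 6127), Rational(-10829, 10305)), Mul(Rational(1, 8), Rational(-1, 116), 1857)))) = Add(Rational(-8507, 5), Mul(-1, Add(Rational(-87752768, 63138735), Rational(-1857, 928)))) = Add(Rational(-8507, 5), Mul(-1, Rational(-198683199599, 58592746080))) = Add(Rational(-8507, 5), Rational(198683199599, 58592746080)) = Rational(-99491014980913, 58592746080)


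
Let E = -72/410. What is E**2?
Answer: 1296/42025 ≈ 0.030839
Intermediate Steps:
E = -36/205 (E = -72*1/410 = -36/205 ≈ -0.17561)
E**2 = (-36/205)**2 = 1296/42025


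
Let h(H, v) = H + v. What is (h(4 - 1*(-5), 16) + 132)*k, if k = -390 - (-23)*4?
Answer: -46786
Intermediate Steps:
k = -298 (k = -390 - 1*(-92) = -390 + 92 = -298)
(h(4 - 1*(-5), 16) + 132)*k = (((4 - 1*(-5)) + 16) + 132)*(-298) = (((4 + 5) + 16) + 132)*(-298) = ((9 + 16) + 132)*(-298) = (25 + 132)*(-298) = 157*(-298) = -46786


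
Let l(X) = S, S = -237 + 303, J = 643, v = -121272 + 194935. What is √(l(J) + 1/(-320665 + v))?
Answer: √4026658961262/247002 ≈ 8.1240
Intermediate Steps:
v = 73663
S = 66
l(X) = 66
√(l(J) + 1/(-320665 + v)) = √(66 + 1/(-320665 + 73663)) = √(66 + 1/(-247002)) = √(66 - 1/247002) = √(16302131/247002) = √4026658961262/247002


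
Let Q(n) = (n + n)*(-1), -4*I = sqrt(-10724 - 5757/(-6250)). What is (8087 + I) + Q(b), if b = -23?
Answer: 8133 - I*sqrt(670192430)/1000 ≈ 8133.0 - 25.888*I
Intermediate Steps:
I = -I*sqrt(670192430)/1000 (I = -sqrt(-10724 - 5757/(-6250))/4 = -sqrt(-10724 - 5757*(-1/6250))/4 = -sqrt(-10724 + 5757/6250)/4 = -I*sqrt(670192430)/1000 ≈ -25.888*I)
Q(n) = -2*n (Q(n) = (2*n)*(-1) = -2*n)
(8087 + I) + Q(b) = (8087 - I*sqrt(670192430)/1000) - 2*(-23) = (8087 - I*sqrt(670192430)/1000) + 46 = 8133 - I*sqrt(670192430)/1000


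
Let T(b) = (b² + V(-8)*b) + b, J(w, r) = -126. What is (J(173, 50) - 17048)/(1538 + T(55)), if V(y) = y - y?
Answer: -8587/2309 ≈ -3.7189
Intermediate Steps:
V(y) = 0
T(b) = b + b² (T(b) = (b² + 0*b) + b = (b² + 0) + b = b² + b = b + b²)
(J(173, 50) - 17048)/(1538 + T(55)) = (-126 - 17048)/(1538 + 55*(1 + 55)) = -17174/(1538 + 55*56) = -17174/(1538 + 3080) = -17174/4618 = -17174*1/4618 = -8587/2309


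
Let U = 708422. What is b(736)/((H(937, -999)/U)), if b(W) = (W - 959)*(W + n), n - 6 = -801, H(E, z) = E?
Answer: 9320708254/937 ≈ 9.9474e+6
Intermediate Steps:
n = -795 (n = 6 - 801 = -795)
b(W) = (-959 + W)*(-795 + W) (b(W) = (W - 959)*(W - 795) = (-959 + W)*(-795 + W))
b(736)/((H(937, -999)/U)) = (762405 + 736² - 1754*736)/((937/708422)) = (762405 + 541696 - 1290944)/((937*(1/708422))) = 13157/(937/708422) = 13157*(708422/937) = 9320708254/937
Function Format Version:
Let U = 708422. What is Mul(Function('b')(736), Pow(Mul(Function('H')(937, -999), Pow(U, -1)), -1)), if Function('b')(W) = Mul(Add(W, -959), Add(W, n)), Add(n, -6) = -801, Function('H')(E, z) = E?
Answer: Rational(9320708254, 937) ≈ 9.9474e+6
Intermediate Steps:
n = -795 (n = Add(6, -801) = -795)
Function('b')(W) = Mul(Add(-959, W), Add(-795, W)) (Function('b')(W) = Mul(Add(W, -959), Add(W, -795)) = Mul(Add(-959, W), Add(-795, W)))
Mul(Function('b')(736), Pow(Mul(Function('H')(937, -999), Pow(U, -1)), -1)) = Mul(Add(762405, Pow(736, 2), Mul(-1754, 736)), Pow(Mul(937, Pow(708422, -1)), -1)) = Mul(Add(762405, 541696, -1290944), Pow(Mul(937, Rational(1, 708422)), -1)) = Mul(13157, Pow(Rational(937, 708422), -1)) = Mul(13157, Rational(708422, 937)) = Rational(9320708254, 937)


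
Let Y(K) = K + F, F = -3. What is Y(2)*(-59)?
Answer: 59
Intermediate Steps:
Y(K) = -3 + K (Y(K) = K - 3 = -3 + K)
Y(2)*(-59) = (-3 + 2)*(-59) = -1*(-59) = 59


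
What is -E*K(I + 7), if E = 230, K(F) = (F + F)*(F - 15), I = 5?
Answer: 16560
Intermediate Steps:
K(F) = 2*F*(-15 + F) (K(F) = (2*F)*(-15 + F) = 2*F*(-15 + F))
-E*K(I + 7) = -230*2*(5 + 7)*(-15 + (5 + 7)) = -230*2*12*(-15 + 12) = -230*2*12*(-3) = -230*(-72) = -1*(-16560) = 16560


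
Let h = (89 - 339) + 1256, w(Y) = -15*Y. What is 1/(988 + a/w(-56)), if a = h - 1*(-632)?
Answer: 20/19799 ≈ 0.0010102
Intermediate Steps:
h = 1006 (h = -250 + 1256 = 1006)
a = 1638 (a = 1006 - 1*(-632) = 1006 + 632 = 1638)
1/(988 + a/w(-56)) = 1/(988 + 1638/((-15*(-56)))) = 1/(988 + 1638/840) = 1/(988 + 1638*(1/840)) = 1/(988 + 39/20) = 1/(19799/20) = 20/19799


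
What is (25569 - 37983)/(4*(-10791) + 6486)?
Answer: 2069/6113 ≈ 0.33846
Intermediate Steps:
(25569 - 37983)/(4*(-10791) + 6486) = -12414/(-43164 + 6486) = -12414/(-36678) = -12414*(-1/36678) = 2069/6113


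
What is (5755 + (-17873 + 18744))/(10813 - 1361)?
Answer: 3313/4726 ≈ 0.70102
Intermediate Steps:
(5755 + (-17873 + 18744))/(10813 - 1361) = (5755 + 871)/9452 = 6626*(1/9452) = 3313/4726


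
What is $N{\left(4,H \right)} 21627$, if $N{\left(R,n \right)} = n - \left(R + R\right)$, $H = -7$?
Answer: $-324405$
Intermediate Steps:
$N{\left(R,n \right)} = n - 2 R$
$N{\left(4,H \right)} 21627 = \left(-7 - 8\right) 21627 = \left(-15\right) 21627 = -324405$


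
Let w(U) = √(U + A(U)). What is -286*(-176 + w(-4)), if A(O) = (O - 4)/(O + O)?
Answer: 50336 - 286*I*√3 ≈ 50336.0 - 495.37*I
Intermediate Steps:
A(O) = (-4 + O)/(2*O) (A(O) = (-4 + O)/((2*O)) = (-4 + O)*(1/(2*O)) = (-4 + O)/(2*O))
w(U) = √(U + (-4 + U)/(2*U))
-286*(-176 + w(-4)) = -286*(-176 + √(2 - 8/(-4) + 4*(-4))/2) = -286*(-176 + √(2 - 8*(-¼) - 16)/2) = -286*(-176 + √(2 + 2 - 16)/2) = -286*(-176 + √(-12)/2) = -286*(-176 + (2*I*√3)/2) = -286*(-176 + I*√3) = 50336 - 286*I*√3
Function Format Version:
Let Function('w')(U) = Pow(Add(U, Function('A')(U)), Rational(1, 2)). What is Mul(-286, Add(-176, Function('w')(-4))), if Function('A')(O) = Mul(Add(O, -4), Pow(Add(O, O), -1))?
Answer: Add(50336, Mul(-286, I, Pow(3, Rational(1, 2)))) ≈ Add(50336., Mul(-495.37, I))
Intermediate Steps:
Function('A')(O) = Mul(Rational(1, 2), Pow(O, -1), Add(-4, O)) (Function('A')(O) = Mul(Add(-4, O), Pow(Mul(2, O), -1)) = Mul(Add(-4, O), Mul(Rational(1, 2), Pow(O, -1))) = Mul(Rational(1, 2), Pow(O, -1), Add(-4, O)))
Function('w')(U) = Pow(Add(U, Mul(Rational(1, 2), Pow(U, -1), Add(-4, U))), Rational(1, 2))
Mul(-286, Add(-176, Function('w')(-4))) = Mul(-286, Add(-176, Mul(Rational(1, 2), Pow(Add(2, Mul(-8, Pow(-4, -1)), Mul(4, -4)), Rational(1, 2))))) = Mul(-286, Add(-176, Mul(Rational(1, 2), Pow(Add(2, Mul(-8, Rational(-1, 4)), -16), Rational(1, 2))))) = Mul(-286, Add(-176, Mul(Rational(1, 2), Pow(Add(2, 2, -16), Rational(1, 2))))) = Mul(-286, Add(-176, Mul(Rational(1, 2), Pow(-12, Rational(1, 2))))) = Mul(-286, Add(-176, Mul(Rational(1, 2), Mul(2, I, Pow(3, Rational(1, 2)))))) = Mul(-286, Add(-176, Mul(I, Pow(3, Rational(1, 2))))) = Add(50336, Mul(-286, I, Pow(3, Rational(1, 2))))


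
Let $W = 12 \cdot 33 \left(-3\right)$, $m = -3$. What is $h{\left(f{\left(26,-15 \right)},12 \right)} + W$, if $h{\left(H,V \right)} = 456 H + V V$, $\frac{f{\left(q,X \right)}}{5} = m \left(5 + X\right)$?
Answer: $67356$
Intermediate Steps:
$W = -1188$ ($W = 396 \left(-3\right) = -1188$)
$f{\left(q,X \right)} = -75 - 15 X$ ($f{\left(q,X \right)} = 5 \left(- 3 \left(5 + X\right)\right) = 5 \left(-15 - 3 X\right) = -75 - 15 X$)
$h{\left(H,V \right)} = V^{2} + 456 H$ ($h{\left(H,V \right)} = 456 H + V^{2} = V^{2} + 456 H$)
$h{\left(f{\left(26,-15 \right)},12 \right)} + W = \left(12^{2} + 456 \left(-75 - -225\right)\right) - 1188 = \left(144 + 456 \left(-75 + 225\right)\right) - 1188 = \left(144 + 456 \cdot 150\right) - 1188 = \left(144 + 68400\right) - 1188 = 68544 - 1188 = 67356$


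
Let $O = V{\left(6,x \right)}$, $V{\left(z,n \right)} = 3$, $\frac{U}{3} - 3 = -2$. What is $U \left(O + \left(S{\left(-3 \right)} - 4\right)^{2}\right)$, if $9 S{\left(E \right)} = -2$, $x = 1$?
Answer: $\frac{1687}{27} \approx 62.482$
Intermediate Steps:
$U = 3$ ($U = 9 + 3 \left(-2\right) = 9 - 6 = 3$)
$S{\left(E \right)} = - \frac{2}{9}$ ($S{\left(E \right)} = \frac{1}{9} \left(-2\right) = - \frac{2}{9}$)
$O = 3$
$U \left(O + \left(S{\left(-3 \right)} - 4\right)^{2}\right) = 3 \left(3 + \left(- \frac{2}{9} - 4\right)^{2}\right) = 3 \left(3 + \left(- \frac{38}{9}\right)^{2}\right) = 3 \left(3 + \frac{1444}{81}\right) = 3 \cdot \frac{1687}{81} = \frac{1687}{27}$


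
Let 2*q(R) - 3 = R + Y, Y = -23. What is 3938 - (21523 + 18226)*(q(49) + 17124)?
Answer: -1362468597/2 ≈ -6.8123e+8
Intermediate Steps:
q(R) = -10 + R/2 (q(R) = 3/2 + (R - 23)/2 = 3/2 + (-23 + R)/2 = 3/2 + (-23/2 + R/2) = -10 + R/2)
3938 - (21523 + 18226)*(q(49) + 17124) = 3938 - (21523 + 18226)*((-10 + (1/2)*49) + 17124) = 3938 - 39749*((-10 + 49/2) + 17124) = 3938 - 39749*(29/2 + 17124) = 3938 - 39749*34277/2 = 3938 - 1*1362476473/2 = 3938 - 1362476473/2 = -1362468597/2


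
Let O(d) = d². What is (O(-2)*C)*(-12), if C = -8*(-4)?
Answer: -1536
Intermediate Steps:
C = 32
(O(-2)*C)*(-12) = ((-2)²*32)*(-12) = (4*32)*(-12) = 128*(-12) = -1536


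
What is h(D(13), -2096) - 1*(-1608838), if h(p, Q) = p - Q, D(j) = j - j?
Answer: 1610934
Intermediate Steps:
D(j) = 0
h(D(13), -2096) - 1*(-1608838) = (0 - 1*(-2096)) - 1*(-1608838) = (0 + 2096) + 1608838 = 2096 + 1608838 = 1610934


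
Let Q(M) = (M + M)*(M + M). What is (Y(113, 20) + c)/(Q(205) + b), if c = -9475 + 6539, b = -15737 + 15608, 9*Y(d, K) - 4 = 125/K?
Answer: -105655/6046956 ≈ -0.017472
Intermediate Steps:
Y(d, K) = 4/9 + 125/(9*K) (Y(d, K) = 4/9 + (125/K)/9 = 4/9 + 125/(9*K))
Q(M) = 4*M**2 (Q(M) = (2*M)*(2*M) = 4*M**2)
b = -129
c = -2936
(Y(113, 20) + c)/(Q(205) + b) = ((1/9)*(125 + 4*20)/20 - 2936)/(4*205**2 - 129) = ((1/9)*(1/20)*(125 + 80) - 2936)/(4*42025 - 129) = ((1/9)*(1/20)*205 - 2936)/(168100 - 129) = (41/36 - 2936)/167971 = -105655/36*1/167971 = -105655/6046956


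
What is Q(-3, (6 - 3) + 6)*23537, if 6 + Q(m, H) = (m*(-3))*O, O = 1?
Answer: 70611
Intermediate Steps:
Q(m, H) = -6 - 3*m (Q(m, H) = -6 + (m*(-3))*1 = -6 - 3*m*1 = -6 - 3*m)
Q(-3, (6 - 3) + 6)*23537 = (-6 - 3*(-3))*23537 = (-6 + 9)*23537 = 3*23537 = 70611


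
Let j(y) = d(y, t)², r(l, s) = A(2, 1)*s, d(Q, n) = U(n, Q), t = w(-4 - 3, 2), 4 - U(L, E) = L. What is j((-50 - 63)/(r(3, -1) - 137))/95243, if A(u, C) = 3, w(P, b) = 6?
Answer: 4/95243 ≈ 4.1998e-5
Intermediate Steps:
U(L, E) = 4 - L
t = 6
d(Q, n) = 4 - n
r(l, s) = 3*s
j(y) = 4 (j(y) = (4 - 1*6)² = (4 - 6)² = (-2)² = 4)
j((-50 - 63)/(r(3, -1) - 137))/95243 = 4/95243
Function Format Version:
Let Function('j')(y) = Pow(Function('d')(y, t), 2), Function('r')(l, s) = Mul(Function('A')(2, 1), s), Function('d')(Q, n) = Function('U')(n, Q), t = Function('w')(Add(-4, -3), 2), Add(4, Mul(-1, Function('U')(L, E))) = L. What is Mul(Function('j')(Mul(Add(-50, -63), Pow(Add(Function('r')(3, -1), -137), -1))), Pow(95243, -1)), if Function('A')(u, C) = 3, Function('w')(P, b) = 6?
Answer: Rational(4, 95243) ≈ 4.1998e-5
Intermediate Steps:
Function('U')(L, E) = Add(4, Mul(-1, L))
t = 6
Function('d')(Q, n) = Add(4, Mul(-1, n))
Function('r')(l, s) = Mul(3, s)
Function('j')(y) = 4 (Function('j')(y) = Pow(Add(4, Mul(-1, 6)), 2) = Pow(Add(4, -6), 2) = Pow(-2, 2) = 4)
Mul(Function('j')(Mul(Add(-50, -63), Pow(Add(Function('r')(3, -1), -137), -1))), Pow(95243, -1)) = Mul(4, Pow(95243, -1)) = Mul(4, Rational(1, 95243)) = Rational(4, 95243)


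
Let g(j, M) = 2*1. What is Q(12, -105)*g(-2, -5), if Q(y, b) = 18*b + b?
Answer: -3990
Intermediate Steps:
g(j, M) = 2
Q(y, b) = 19*b
Q(12, -105)*g(-2, -5) = (19*(-105))*2 = -1995*2 = -3990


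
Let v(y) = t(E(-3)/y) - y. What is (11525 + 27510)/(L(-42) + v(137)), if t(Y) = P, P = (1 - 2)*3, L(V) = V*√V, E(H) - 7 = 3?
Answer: -195175/3346 + 117105*I*√42/6692 ≈ -58.331 + 113.41*I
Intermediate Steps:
E(H) = 10 (E(H) = 7 + 3 = 10)
L(V) = V^(3/2)
P = -3 (P = -1*3 = -3)
t(Y) = -3
v(y) = -3 - y
(11525 + 27510)/(L(-42) + v(137)) = (11525 + 27510)/((-42)^(3/2) + (-3 - 1*137)) = 39035/(-42*I*√42 + (-3 - 137)) = 39035/(-42*I*√42 - 140) = 39035/(-140 - 42*I*√42)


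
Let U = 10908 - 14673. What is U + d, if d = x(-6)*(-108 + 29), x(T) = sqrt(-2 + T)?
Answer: -3765 - 158*I*sqrt(2) ≈ -3765.0 - 223.45*I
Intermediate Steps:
U = -3765
d = -158*I*sqrt(2) (d = sqrt(-2 - 6)*(-108 + 29) = sqrt(-8)*(-79) = (2*I*sqrt(2))*(-79) = -158*I*sqrt(2) ≈ -223.45*I)
U + d = -3765 - 158*I*sqrt(2)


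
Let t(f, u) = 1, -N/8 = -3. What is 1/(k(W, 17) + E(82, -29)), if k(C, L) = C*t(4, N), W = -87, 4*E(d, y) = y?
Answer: -4/377 ≈ -0.010610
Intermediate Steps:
N = 24 (N = -8*(-3) = 24)
E(d, y) = y/4
k(C, L) = C (k(C, L) = C*1 = C)
1/(k(W, 17) + E(82, -29)) = 1/(-87 + (1/4)*(-29)) = 1/(-87 - 29/4) = 1/(-377/4) = -4/377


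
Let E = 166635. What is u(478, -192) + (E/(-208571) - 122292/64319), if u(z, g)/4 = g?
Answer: -10339004379729/13415078149 ≈ -770.70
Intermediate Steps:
u(z, g) = 4*g
u(478, -192) + (E/(-208571) - 122292/64319) = 4*(-192) + (166635/(-208571) - 122292/64319) = -768 + (166635*(-1/208571) - 122292*1/64319) = -768 + (-166635/208571 - 122292/64319) = -768 - 36224361297/13415078149 = -10339004379729/13415078149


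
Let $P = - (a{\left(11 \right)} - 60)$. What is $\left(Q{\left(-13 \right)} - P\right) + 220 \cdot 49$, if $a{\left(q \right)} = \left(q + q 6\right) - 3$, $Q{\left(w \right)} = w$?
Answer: $10781$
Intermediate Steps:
$a{\left(q \right)} = -3 + 7 q$ ($a{\left(q \right)} = \left(q + 6 q\right) - 3 = 7 q - 3 = -3 + 7 q$)
$P = -14$ ($P = - (\left(-3 + 7 \cdot 11\right) - 60) = - (\left(-3 + 77\right) - 60) = - (74 - 60) = \left(-1\right) 14 = -14$)
$\left(Q{\left(-13 \right)} - P\right) + 220 \cdot 49 = \left(-13 - -14\right) + 220 \cdot 49 = \left(-13 + 14\right) + 10780 = 1 + 10780 = 10781$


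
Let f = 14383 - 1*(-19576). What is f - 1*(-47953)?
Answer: 81912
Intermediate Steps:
f = 33959 (f = 14383 + 19576 = 33959)
f - 1*(-47953) = 33959 - 1*(-47953) = 33959 + 47953 = 81912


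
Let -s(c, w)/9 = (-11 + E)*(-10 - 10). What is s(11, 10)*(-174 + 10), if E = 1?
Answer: 295200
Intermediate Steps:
s(c, w) = -1800 (s(c, w) = -9*(-11 + 1)*(-10 - 10) = -(-90)*(-20) = -9*200 = -1800)
s(11, 10)*(-174 + 10) = -1800*(-174 + 10) = -1800*(-164) = 295200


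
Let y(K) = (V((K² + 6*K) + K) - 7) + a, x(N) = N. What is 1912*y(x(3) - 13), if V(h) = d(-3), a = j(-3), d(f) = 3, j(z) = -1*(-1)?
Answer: -5736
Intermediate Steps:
j(z) = 1
a = 1
V(h) = 3
y(K) = -3 (y(K) = (3 - 7) + 1 = -4 + 1 = -3)
1912*y(x(3) - 13) = 1912*(-3) = -5736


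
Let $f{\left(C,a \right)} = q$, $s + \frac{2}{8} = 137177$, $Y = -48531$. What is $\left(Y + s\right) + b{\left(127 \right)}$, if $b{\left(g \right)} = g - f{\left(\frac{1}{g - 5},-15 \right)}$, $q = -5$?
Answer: $\frac{355111}{4} \approx 88778.0$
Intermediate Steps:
$s = \frac{548707}{4}$ ($s = - \frac{1}{4} + 137177 = \frac{548707}{4} \approx 1.3718 \cdot 10^{5}$)
$f{\left(C,a \right)} = -5$
$b{\left(g \right)} = 5 + g$ ($b{\left(g \right)} = g - -5 = g + 5 = 5 + g$)
$\left(Y + s\right) + b{\left(127 \right)} = \left(-48531 + \frac{548707}{4}\right) + \left(5 + 127\right) = \frac{354583}{4} + 132 = \frac{355111}{4}$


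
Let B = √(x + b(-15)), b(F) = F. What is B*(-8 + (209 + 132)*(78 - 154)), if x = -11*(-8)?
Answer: -25924*√73 ≈ -2.2149e+5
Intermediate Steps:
x = 88
B = √73 (B = √(88 - 15) = √73 ≈ 8.5440)
B*(-8 + (209 + 132)*(78 - 154)) = √73*(-8 + (209 + 132)*(78 - 154)) = √73*(-8 + 341*(-76)) = √73*(-8 - 25916) = √73*(-25924) = -25924*√73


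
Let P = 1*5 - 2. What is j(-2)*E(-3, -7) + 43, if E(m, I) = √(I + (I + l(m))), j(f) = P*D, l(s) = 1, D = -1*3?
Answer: 43 - 9*I*√13 ≈ 43.0 - 32.45*I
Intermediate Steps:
P = 3 (P = 5 - 2 = 3)
D = -3
j(f) = -9 (j(f) = 3*(-3) = -9)
E(m, I) = √(1 + 2*I) (E(m, I) = √(I + (I + 1)) = √(I + (1 + I)) = √(1 + 2*I))
j(-2)*E(-3, -7) + 43 = -9*√(1 + 2*(-7)) + 43 = -9*√(1 - 14) + 43 = -9*I*√13 + 43 = 43 - 9*I*√13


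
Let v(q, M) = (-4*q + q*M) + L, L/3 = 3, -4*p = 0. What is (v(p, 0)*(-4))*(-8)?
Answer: 288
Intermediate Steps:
p = 0 (p = -1/4*0 = 0)
L = 9 (L = 3*3 = 9)
v(q, M) = 9 - 4*q + M*q (v(q, M) = (-4*q + q*M) + 9 = (-4*q + M*q) + 9 = 9 - 4*q + M*q)
(v(p, 0)*(-4))*(-8) = ((9 - 4*0 + 0*0)*(-4))*(-8) = ((9 + 0 + 0)*(-4))*(-8) = (9*(-4))*(-8) = -36*(-8) = 288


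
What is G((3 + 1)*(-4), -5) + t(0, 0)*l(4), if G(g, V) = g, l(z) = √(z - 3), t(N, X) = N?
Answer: -16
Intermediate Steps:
l(z) = √(-3 + z)
G((3 + 1)*(-4), -5) + t(0, 0)*l(4) = (3 + 1)*(-4) + 0*√(-3 + 4) = 4*(-4) + 0*√1 = -16 + 0*1 = -16 + 0 = -16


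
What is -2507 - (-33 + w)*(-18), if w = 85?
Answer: -1571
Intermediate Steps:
-2507 - (-33 + w)*(-18) = -2507 - (-33 + 85)*(-18) = -2507 - 52*(-18) = -2507 - 1*(-936) = -2507 + 936 = -1571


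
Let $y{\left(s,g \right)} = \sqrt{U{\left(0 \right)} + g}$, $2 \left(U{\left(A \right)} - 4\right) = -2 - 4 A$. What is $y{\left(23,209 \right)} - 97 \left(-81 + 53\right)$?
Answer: $2716 + 2 \sqrt{53} \approx 2730.6$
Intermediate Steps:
$U{\left(A \right)} = 3 - 2 A$ ($U{\left(A \right)} = 4 + \frac{-2 - 4 A}{2} = 4 - \left(1 + 2 A\right) = 3 - 2 A$)
$y{\left(s,g \right)} = \sqrt{3 + g}$ ($y{\left(s,g \right)} = \sqrt{\left(3 - 0\right) + g} = \sqrt{\left(3 + 0\right) + g} = \sqrt{3 + g}$)
$y{\left(23,209 \right)} - 97 \left(-81 + 53\right) = \sqrt{3 + 209} - 97 \left(-81 + 53\right) = \sqrt{212} - -2716 = 2 \sqrt{53} + 2716 = 2716 + 2 \sqrt{53}$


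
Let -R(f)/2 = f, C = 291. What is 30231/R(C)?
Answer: -10077/194 ≈ -51.943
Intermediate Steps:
R(f) = -2*f
30231/R(C) = 30231/((-2*291)) = 30231/(-582) = 30231*(-1/582) = -10077/194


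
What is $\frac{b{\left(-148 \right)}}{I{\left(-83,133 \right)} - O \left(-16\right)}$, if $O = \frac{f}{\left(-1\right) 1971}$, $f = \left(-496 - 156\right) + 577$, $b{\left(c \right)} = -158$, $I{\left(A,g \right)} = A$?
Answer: $\frac{103806}{54131} \approx 1.9177$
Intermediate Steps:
$f = -75$ ($f = -652 + 577 = -75$)
$O = \frac{25}{657}$ ($O = - \frac{75}{\left(-1\right) 1971} = - \frac{75}{-1971} = \left(-75\right) \left(- \frac{1}{1971}\right) = \frac{25}{657} \approx 0.038052$)
$\frac{b{\left(-148 \right)}}{I{\left(-83,133 \right)} - O \left(-16\right)} = - \frac{158}{-83 - \frac{25}{657} \left(-16\right)} = - \frac{158}{-83 - - \frac{400}{657}} = - \frac{158}{-83 + \frac{400}{657}} = - \frac{158}{- \frac{54131}{657}} = \left(-158\right) \left(- \frac{657}{54131}\right) = \frac{103806}{54131}$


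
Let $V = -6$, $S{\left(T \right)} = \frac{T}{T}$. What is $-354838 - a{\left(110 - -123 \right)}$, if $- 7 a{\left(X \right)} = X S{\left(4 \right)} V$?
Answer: $- \frac{2485264}{7} \approx -3.5504 \cdot 10^{5}$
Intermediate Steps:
$S{\left(T \right)} = 1$
$a{\left(X \right)} = \frac{6 X}{7}$ ($a{\left(X \right)} = - \frac{X 1 \left(-6\right)}{7} = - \frac{X \left(-6\right)}{7} = - \frac{\left(-6\right) X}{7} = \frac{6 X}{7}$)
$-354838 - a{\left(110 - -123 \right)} = -354838 - \frac{6 \left(110 - -123\right)}{7} = -354838 - \frac{6 \left(110 + 123\right)}{7} = -354838 - \frac{6}{7} \cdot 233 = -354838 - \frac{1398}{7} = - \frac{2485264}{7}$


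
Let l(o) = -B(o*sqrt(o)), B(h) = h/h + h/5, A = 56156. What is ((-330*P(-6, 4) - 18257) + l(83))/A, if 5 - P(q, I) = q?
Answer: -5472/14039 - 83*sqrt(83)/280780 ≈ -0.39246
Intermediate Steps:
P(q, I) = 5 - q
B(h) = 1 + h/5 (B(h) = 1 + h*(1/5) = 1 + h/5)
l(o) = -1 - o**(3/2)/5 (l(o) = -(1 + (o*sqrt(o))/5) = -(1 + o**(3/2)/5) = -1 - o**(3/2)/5)
((-330*P(-6, 4) - 18257) + l(83))/A = ((-330*(5 - 1*(-6)) - 18257) + (-1 - 83*sqrt(83)/5))/56156 = ((-330*(5 + 6) - 18257) + (-1 - 83*sqrt(83)/5))*(1/56156) = ((-330*11 - 18257) + (-1 - 83*sqrt(83)/5))*(1/56156) = ((-3630 - 18257) + (-1 - 83*sqrt(83)/5))*(1/56156) = (-21887 + (-1 - 83*sqrt(83)/5))*(1/56156) = (-21888 - 83*sqrt(83)/5)*(1/56156) = -5472/14039 - 83*sqrt(83)/280780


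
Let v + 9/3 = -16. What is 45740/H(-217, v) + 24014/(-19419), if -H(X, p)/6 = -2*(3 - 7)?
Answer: -24704937/25892 ≈ -954.15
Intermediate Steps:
v = -19 (v = -3 - 16 = -19)
H(X, p) = -48 (H(X, p) = -(-12)*(3 - 7) = -(-12)*(-4) = -6*8 = -48)
45740/H(-217, v) + 24014/(-19419) = 45740/(-48) + 24014/(-19419) = 45740*(-1/48) + 24014*(-1/19419) = -11435/12 - 24014/19419 = -24704937/25892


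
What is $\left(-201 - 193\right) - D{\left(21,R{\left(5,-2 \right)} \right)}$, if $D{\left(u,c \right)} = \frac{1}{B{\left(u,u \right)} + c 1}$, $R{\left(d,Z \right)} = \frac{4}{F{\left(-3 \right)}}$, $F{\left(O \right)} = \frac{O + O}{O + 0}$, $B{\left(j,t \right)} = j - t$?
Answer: $- \frac{789}{2} \approx -394.5$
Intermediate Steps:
$F{\left(O \right)} = 2$ ($F{\left(O \right)} = \frac{2 O}{O} = 2$)
$R{\left(d,Z \right)} = 2$ ($R{\left(d,Z \right)} = \frac{4}{2} = 4 \cdot \frac{1}{2} = 2$)
$D{\left(u,c \right)} = \frac{1}{c}$ ($D{\left(u,c \right)} = \frac{1}{\left(u - u\right) + c 1} = \frac{1}{0 + c} = \frac{1}{c}$)
$\left(-201 - 193\right) - D{\left(21,R{\left(5,-2 \right)} \right)} = \left(-201 - 193\right) - \frac{1}{2} = -394 - \frac{1}{2} = - \frac{789}{2}$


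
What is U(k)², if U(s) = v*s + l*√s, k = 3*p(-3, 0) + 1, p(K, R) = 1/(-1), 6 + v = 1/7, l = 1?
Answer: 6626/49 + 164*I*√2/7 ≈ 135.22 + 33.133*I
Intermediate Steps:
v = -41/7 (v = -6 + 1/7 = -6 + ⅐ = -41/7 ≈ -5.8571)
p(K, R) = -1 (p(K, R) = 1*(-1) = -1)
k = -2 (k = 3*(-1) + 1 = -3 + 1 = -2)
U(s) = √s - 41*s/7 (U(s) = -41*s/7 + 1*√s = -41*s/7 + √s = √s - 41*s/7)
U(k)² = (√(-2) - 41/7*(-2))² = (I*√2 + 82/7)² = (82/7 + I*√2)²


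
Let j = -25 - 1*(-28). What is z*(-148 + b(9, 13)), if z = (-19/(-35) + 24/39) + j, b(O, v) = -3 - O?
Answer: -60544/91 ≈ -665.32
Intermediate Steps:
j = 3 (j = -25 + 28 = 3)
z = 1892/455 (z = (-19/(-35) + 24/39) + 3 = (-19*(-1/35) + 24*(1/39)) + 3 = (19/35 + 8/13) + 3 = 527/455 + 3 = 1892/455 ≈ 4.1582)
z*(-148 + b(9, 13)) = 1892*(-148 + (-3 - 1*9))/455 = 1892*(-148 + (-3 - 9))/455 = 1892*(-148 - 12)/455 = (1892/455)*(-160) = -60544/91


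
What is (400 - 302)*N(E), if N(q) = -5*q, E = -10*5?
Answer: 24500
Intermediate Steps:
E = -50
(400 - 302)*N(E) = (400 - 302)*(-5*(-50)) = 98*250 = 24500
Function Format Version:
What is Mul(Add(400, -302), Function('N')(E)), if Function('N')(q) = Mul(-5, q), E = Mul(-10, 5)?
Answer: 24500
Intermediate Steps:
E = -50
Mul(Add(400, -302), Function('N')(E)) = Mul(Add(400, -302), Mul(-5, -50)) = Mul(98, 250) = 24500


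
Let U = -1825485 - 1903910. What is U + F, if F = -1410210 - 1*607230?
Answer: -5746835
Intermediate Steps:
F = -2017440 (F = -1410210 - 607230 = -2017440)
U = -3729395
U + F = -3729395 - 2017440 = -5746835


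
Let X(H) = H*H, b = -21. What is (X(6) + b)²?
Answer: 225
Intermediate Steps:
X(H) = H²
(X(6) + b)² = (6² - 21)² = (36 - 21)² = 15² = 225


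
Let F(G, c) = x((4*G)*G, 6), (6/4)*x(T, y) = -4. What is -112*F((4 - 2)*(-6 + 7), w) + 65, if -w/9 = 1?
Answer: 1091/3 ≈ 363.67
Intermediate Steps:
w = -9 (w = -9*1 = -9)
x(T, y) = -8/3 (x(T, y) = (⅔)*(-4) = -8/3)
F(G, c) = -8/3
-112*F((4 - 2)*(-6 + 7), w) + 65 = -112*(-8/3) + 65 = 896/3 + 65 = 1091/3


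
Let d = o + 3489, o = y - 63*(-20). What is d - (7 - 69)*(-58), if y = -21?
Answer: 1132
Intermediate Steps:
o = 1239 (o = -21 - 63*(-20) = -21 + 1260 = 1239)
d = 4728 (d = 1239 + 3489 = 4728)
d - (7 - 69)*(-58) = 4728 - (7 - 69)*(-58) = 4728 - (-62)*(-58) = 4728 - 1*3596 = 4728 - 3596 = 1132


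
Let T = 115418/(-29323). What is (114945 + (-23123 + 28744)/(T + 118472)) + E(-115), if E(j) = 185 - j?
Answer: 400342744758893/3473839038 ≈ 1.1525e+5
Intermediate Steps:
T = -115418/29323 (T = 115418*(-1/29323) = -115418/29323 ≈ -3.9361)
(114945 + (-23123 + 28744)/(T + 118472)) + E(-115) = (114945 + (-23123 + 28744)/(-115418/29323 + 118472)) + (185 - 1*(-115)) = (114945 + 5621/(3473839038/29323)) + (185 + 115) = (114945 + 5621*(29323/3473839038)) + 300 = (114945 + 164824583/3473839038) + 300 = 399300593047493/3473839038 + 300 = 400342744758893/3473839038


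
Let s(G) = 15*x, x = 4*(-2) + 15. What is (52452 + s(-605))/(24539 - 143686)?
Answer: -52557/119147 ≈ -0.44111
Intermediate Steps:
x = 7 (x = -8 + 15 = 7)
s(G) = 105 (s(G) = 15*7 = 105)
(52452 + s(-605))/(24539 - 143686) = (52452 + 105)/(24539 - 143686) = 52557/(-119147) = 52557*(-1/119147) = -52557/119147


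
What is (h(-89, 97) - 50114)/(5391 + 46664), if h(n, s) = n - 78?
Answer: -50281/52055 ≈ -0.96592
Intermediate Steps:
h(n, s) = -78 + n
(h(-89, 97) - 50114)/(5391 + 46664) = ((-78 - 89) - 50114)/(5391 + 46664) = (-167 - 50114)/52055 = -50281*1/52055 = -50281/52055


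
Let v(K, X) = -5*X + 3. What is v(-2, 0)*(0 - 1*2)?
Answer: -6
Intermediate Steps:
v(K, X) = 3 - 5*X
v(-2, 0)*(0 - 1*2) = (3 - 5*0)*(0 - 1*2) = (3 + 0)*(0 - 2) = 3*(-2) = -6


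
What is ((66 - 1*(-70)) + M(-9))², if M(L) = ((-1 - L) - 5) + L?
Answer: 16900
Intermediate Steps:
M(L) = -6 (M(L) = (-6 - L) + L = -6)
((66 - 1*(-70)) + M(-9))² = ((66 - 1*(-70)) - 6)² = ((66 + 70) - 6)² = (136 - 6)² = 130² = 16900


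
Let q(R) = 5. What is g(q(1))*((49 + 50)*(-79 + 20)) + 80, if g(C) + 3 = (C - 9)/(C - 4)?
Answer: 40967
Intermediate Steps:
g(C) = -3 + (-9 + C)/(-4 + C) (g(C) = -3 + (C - 9)/(C - 4) = -3 + (-9 + C)/(-4 + C))
g(q(1))*((49 + 50)*(-79 + 20)) + 80 = ((3 - 2*5)/(-4 + 5))*((49 + 50)*(-79 + 20)) + 80 = ((3 - 10)/1)*(99*(-59)) + 80 = (1*(-7))*(-5841) + 80 = -7*(-5841) + 80 = 40887 + 80 = 40967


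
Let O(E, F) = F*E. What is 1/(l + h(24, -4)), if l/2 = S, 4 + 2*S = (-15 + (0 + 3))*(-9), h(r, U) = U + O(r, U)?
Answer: ¼ ≈ 0.25000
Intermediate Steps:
O(E, F) = E*F
h(r, U) = U + U*r (h(r, U) = U + r*U = U + U*r)
S = 52 (S = -2 + ((-15 + (0 + 3))*(-9))/2 = -2 + ((-15 + 3)*(-9))/2 = -2 + (-12*(-9))/2 = -2 + (½)*108 = -2 + 54 = 52)
l = 104 (l = 2*52 = 104)
1/(l + h(24, -4)) = 1/(104 - 4*(1 + 24)) = 1/(104 - 4*25) = 1/(104 - 100) = 1/4 = ¼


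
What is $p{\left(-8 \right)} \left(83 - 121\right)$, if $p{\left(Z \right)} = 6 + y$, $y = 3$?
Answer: $-342$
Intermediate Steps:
$p{\left(Z \right)} = 9$ ($p{\left(Z \right)} = 6 + 3 = 9$)
$p{\left(-8 \right)} \left(83 - 121\right) = 9 \left(83 - 121\right) = 9 \left(-38\right) = -342$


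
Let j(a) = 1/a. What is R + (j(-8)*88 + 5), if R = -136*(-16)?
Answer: 2170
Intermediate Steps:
j(a) = 1/a
R = 2176
R + (j(-8)*88 + 5) = 2176 + (88/(-8) + 5) = 2176 + (-⅛*88 + 5) = 2176 + (-11 + 5) = 2176 - 6 = 2170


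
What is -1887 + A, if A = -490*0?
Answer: -1887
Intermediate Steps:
A = 0
-1887 + A = -1887 + 0 = -1887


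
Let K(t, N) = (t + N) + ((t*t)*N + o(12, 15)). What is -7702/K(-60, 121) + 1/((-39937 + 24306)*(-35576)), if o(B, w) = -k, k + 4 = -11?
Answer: -1070748213109/60568598539064 ≈ -0.017678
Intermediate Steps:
k = -15 (k = -4 - 11 = -15)
o(B, w) = 15 (o(B, w) = -1*(-15) = 15)
K(t, N) = 15 + N + t + N*t² (K(t, N) = (t + N) + ((t*t)*N + 15) = (N + t) + (t²*N + 15) = (N + t) + (N*t² + 15) = (N + t) + (15 + N*t²) = 15 + N + t + N*t²)
-7702/K(-60, 121) + 1/((-39937 + 24306)*(-35576)) = -7702/(15 + 121 - 60 + 121*(-60)²) + 1/((-39937 + 24306)*(-35576)) = -7702/(15 + 121 - 60 + 121*3600) - 1/35576/(-15631) = -7702/(15 + 121 - 60 + 435600) - 1/15631*(-1/35576) = -7702/435676 + 1/556088456 = -7702*1/435676 + 1/556088456 = -3851/217838 + 1/556088456 = -1070748213109/60568598539064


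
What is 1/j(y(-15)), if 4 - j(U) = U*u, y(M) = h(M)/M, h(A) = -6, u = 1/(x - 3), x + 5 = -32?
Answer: 100/401 ≈ 0.24938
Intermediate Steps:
x = -37 (x = -5 - 32 = -37)
u = -1/40 (u = 1/(-37 - 3) = 1/(-40) = -1/40 ≈ -0.025000)
y(M) = -6/M
j(U) = 4 + U/40 (j(U) = 4 - U*(-1)/40 = 4 - (-1)*U/40 = 4 + U/40)
1/j(y(-15)) = 1/(4 + (-6/(-15))/40) = 1/(4 + (-6*(-1/15))/40) = 1/(4 + (1/40)*(⅖)) = 1/(4 + 1/100) = 1/(401/100) = 100/401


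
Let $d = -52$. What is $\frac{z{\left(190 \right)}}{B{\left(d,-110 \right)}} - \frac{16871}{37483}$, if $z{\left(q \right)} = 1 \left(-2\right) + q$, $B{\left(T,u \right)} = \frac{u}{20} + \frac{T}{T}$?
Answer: $- \frac{14245447}{337347} \approx -42.228$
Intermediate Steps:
$B{\left(T,u \right)} = 1 + \frac{u}{20}$ ($B{\left(T,u \right)} = u \frac{1}{20} + 1 = \frac{u}{20} + 1 = 1 + \frac{u}{20}$)
$z{\left(q \right)} = -2 + q$
$\frac{z{\left(190 \right)}}{B{\left(d,-110 \right)}} - \frac{16871}{37483} = \frac{-2 + 190}{1 + \frac{1}{20} \left(-110\right)} - \frac{16871}{37483} = \frac{188}{1 - \frac{11}{2}} - \frac{16871}{37483} = \frac{188}{- \frac{9}{2}} - \frac{16871}{37483} = 188 \left(- \frac{2}{9}\right) - \frac{16871}{37483} = - \frac{376}{9} - \frac{16871}{37483} = - \frac{14245447}{337347}$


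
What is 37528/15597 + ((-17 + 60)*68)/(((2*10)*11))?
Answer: 13465447/857835 ≈ 15.697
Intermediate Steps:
37528/15597 + ((-17 + 60)*68)/(((2*10)*11)) = 37528*(1/15597) + (43*68)/((20*11)) = 37528/15597 + 2924/220 = 37528/15597 + 2924*(1/220) = 37528/15597 + 731/55 = 13465447/857835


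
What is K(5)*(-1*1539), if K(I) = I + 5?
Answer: -15390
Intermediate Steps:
K(I) = 5 + I
K(5)*(-1*1539) = (5 + 5)*(-1*1539) = 10*(-1539) = -15390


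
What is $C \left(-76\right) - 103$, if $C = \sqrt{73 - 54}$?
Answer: $-103 - 76 \sqrt{19} \approx -434.28$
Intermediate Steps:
$C = \sqrt{19} \approx 4.3589$
$C \left(-76\right) - 103 = \sqrt{19} \left(-76\right) - 103 = - 76 \sqrt{19} - 103 = -103 - 76 \sqrt{19}$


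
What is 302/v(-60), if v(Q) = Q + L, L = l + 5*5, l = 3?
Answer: -151/16 ≈ -9.4375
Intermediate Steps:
L = 28 (L = 3 + 5*5 = 3 + 25 = 28)
v(Q) = 28 + Q (v(Q) = Q + 28 = 28 + Q)
302/v(-60) = 302/(28 - 60) = 302/(-32) = 302*(-1/32) = -151/16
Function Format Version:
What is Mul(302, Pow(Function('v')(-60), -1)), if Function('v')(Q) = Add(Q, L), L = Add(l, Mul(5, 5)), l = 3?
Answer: Rational(-151, 16) ≈ -9.4375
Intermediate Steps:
L = 28 (L = Add(3, Mul(5, 5)) = Add(3, 25) = 28)
Function('v')(Q) = Add(28, Q) (Function('v')(Q) = Add(Q, 28) = Add(28, Q))
Mul(302, Pow(Function('v')(-60), -1)) = Mul(302, Pow(Add(28, -60), -1)) = Mul(302, Pow(-32, -1)) = Mul(302, Rational(-1, 32)) = Rational(-151, 16)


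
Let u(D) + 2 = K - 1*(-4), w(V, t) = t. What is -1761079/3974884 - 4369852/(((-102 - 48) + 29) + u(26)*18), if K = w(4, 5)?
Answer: -17369663602563/19874420 ≈ -8.7397e+5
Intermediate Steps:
K = 5
u(D) = 7 (u(D) = -2 + (5 - 1*(-4)) = -2 + (5 + 4) = -2 + 9 = 7)
-1761079/3974884 - 4369852/(((-102 - 48) + 29) + u(26)*18) = -1761079/3974884 - 4369852/(((-102 - 48) + 29) + 7*18) = -1761079*1/3974884 - 4369852/((-150 + 29) + 126) = -1761079/3974884 - 4369852/(-121 + 126) = -1761079/3974884 - 4369852/5 = -17369663602563/19874420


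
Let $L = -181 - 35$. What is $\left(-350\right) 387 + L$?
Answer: $-135666$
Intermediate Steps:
$L = -216$
$\left(-350\right) 387 + L = \left(-350\right) 387 - 216 = -135450 - 216 = -135666$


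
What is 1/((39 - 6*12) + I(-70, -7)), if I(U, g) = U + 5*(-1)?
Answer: -1/108 ≈ -0.0092593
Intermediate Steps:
I(U, g) = -5 + U (I(U, g) = U - 5 = -5 + U)
1/((39 - 6*12) + I(-70, -7)) = 1/((39 - 6*12) + (-5 - 70)) = 1/((39 - 72) - 75) = 1/(-33 - 75) = 1/(-108) = -1/108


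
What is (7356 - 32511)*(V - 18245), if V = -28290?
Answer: 1170587925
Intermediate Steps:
(7356 - 32511)*(V - 18245) = (7356 - 32511)*(-28290 - 18245) = -25155*(-46535) = 1170587925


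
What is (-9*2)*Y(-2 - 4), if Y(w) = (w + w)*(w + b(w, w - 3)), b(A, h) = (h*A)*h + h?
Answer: -108216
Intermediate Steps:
b(A, h) = h + A*h**2 (b(A, h) = (A*h)*h + h = A*h**2 + h = h + A*h**2)
Y(w) = 2*w*(w + (1 + w*(-3 + w))*(-3 + w)) (Y(w) = (w + w)*(w + (w - 3)*(1 + w*(w - 3))) = (2*w)*(w + (-3 + w)*(1 + w*(-3 + w))) = (2*w)*(w + (1 + w*(-3 + w))*(-3 + w)) = 2*w*(w + (1 + w*(-3 + w))*(-3 + w)))
(-9*2)*Y(-2 - 4) = (-9*2)*(2*(-2 - 4)*((-2 - 4) + (1 + (-2 - 4)*(-3 + (-2 - 4)))*(-3 + (-2 - 4)))) = -36*(-6)*(-6 + (1 - 6*(-3 - 6))*(-3 - 6)) = -36*(-6)*(-6 + (1 - 6*(-9))*(-9)) = -36*(-6)*(-6 + (1 + 54)*(-9)) = -36*(-6)*(-6 + 55*(-9)) = -36*(-6)*(-6 - 495) = -36*(-6)*(-501) = -18*6012 = -108216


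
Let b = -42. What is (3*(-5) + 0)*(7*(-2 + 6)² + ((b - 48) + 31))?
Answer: -795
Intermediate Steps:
(3*(-5) + 0)*(7*(-2 + 6)² + ((b - 48) + 31)) = (3*(-5) + 0)*(7*(-2 + 6)² + ((-42 - 48) + 31)) = (-15 + 0)*(7*4² + (-90 + 31)) = -15*(7*16 - 59) = -15*(112 - 59) = -15*53 = -795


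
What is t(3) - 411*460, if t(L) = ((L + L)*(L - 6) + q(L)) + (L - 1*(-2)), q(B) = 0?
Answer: -189073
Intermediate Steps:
t(L) = 2 + L + 2*L*(-6 + L) (t(L) = ((L + L)*(L - 6) + 0) + (L - 1*(-2)) = ((2*L)*(-6 + L) + 0) + (L + 2) = (2*L*(-6 + L) + 0) + (2 + L) = 2*L*(-6 + L) + (2 + L) = 2 + L + 2*L*(-6 + L))
t(3) - 411*460 = (2 - 11*3 + 2*3²) - 411*460 = (2 - 33 + 2*9) - 189060 = (2 - 33 + 18) - 189060 = -13 - 189060 = -189073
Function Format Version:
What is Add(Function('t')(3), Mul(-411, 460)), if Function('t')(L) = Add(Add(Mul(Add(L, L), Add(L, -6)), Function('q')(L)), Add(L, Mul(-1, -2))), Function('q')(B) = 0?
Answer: -189073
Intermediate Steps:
Function('t')(L) = Add(2, L, Mul(2, L, Add(-6, L))) (Function('t')(L) = Add(Add(Mul(Add(L, L), Add(L, -6)), 0), Add(L, Mul(-1, -2))) = Add(Add(Mul(Mul(2, L), Add(-6, L)), 0), Add(L, 2)) = Add(Add(Mul(2, L, Add(-6, L)), 0), Add(2, L)) = Add(Mul(2, L, Add(-6, L)), Add(2, L)) = Add(2, L, Mul(2, L, Add(-6, L))))
Add(Function('t')(3), Mul(-411, 460)) = Add(Add(2, Mul(-11, 3), Mul(2, Pow(3, 2))), Mul(-411, 460)) = Add(Add(2, -33, Mul(2, 9)), -189060) = Add(Add(2, -33, 18), -189060) = Add(-13, -189060) = -189073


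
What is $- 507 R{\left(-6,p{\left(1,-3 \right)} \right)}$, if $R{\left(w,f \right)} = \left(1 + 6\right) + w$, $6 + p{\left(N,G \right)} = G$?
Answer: $-507$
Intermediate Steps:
$p{\left(N,G \right)} = -6 + G$
$R{\left(w,f \right)} = 7 + w$
$- 507 R{\left(-6,p{\left(1,-3 \right)} \right)} = - 507 \left(7 - 6\right) = \left(-507\right) 1 = -507$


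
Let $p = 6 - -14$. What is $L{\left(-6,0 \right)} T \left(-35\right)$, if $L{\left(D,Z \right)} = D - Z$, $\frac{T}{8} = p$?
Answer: $33600$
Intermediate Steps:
$p = 20$ ($p = 6 + 14 = 20$)
$T = 160$ ($T = 8 \cdot 20 = 160$)
$L{\left(-6,0 \right)} T \left(-35\right) = \left(-6 - 0\right) 160 \left(-35\right) = \left(-6 + 0\right) 160 \left(-35\right) = \left(-6\right) 160 \left(-35\right) = \left(-960\right) \left(-35\right) = 33600$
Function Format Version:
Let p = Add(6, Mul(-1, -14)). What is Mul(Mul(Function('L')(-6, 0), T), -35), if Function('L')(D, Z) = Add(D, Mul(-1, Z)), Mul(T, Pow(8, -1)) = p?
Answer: 33600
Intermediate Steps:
p = 20 (p = Add(6, 14) = 20)
T = 160 (T = Mul(8, 20) = 160)
Mul(Mul(Function('L')(-6, 0), T), -35) = Mul(Mul(Add(-6, Mul(-1, 0)), 160), -35) = Mul(Mul(Add(-6, 0), 160), -35) = Mul(Mul(-6, 160), -35) = Mul(-960, -35) = 33600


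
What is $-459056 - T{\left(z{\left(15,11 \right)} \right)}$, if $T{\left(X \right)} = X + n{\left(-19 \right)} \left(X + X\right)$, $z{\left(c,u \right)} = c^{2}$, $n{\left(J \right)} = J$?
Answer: $-450731$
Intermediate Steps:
$T{\left(X \right)} = - 37 X$ ($T{\left(X \right)} = X - 19 \left(X + X\right) = X - 19 \cdot 2 X = X - 38 X = - 37 X$)
$-459056 - T{\left(z{\left(15,11 \right)} \right)} = -459056 - - 37 \cdot 15^{2} = -459056 - \left(-37\right) 225 = -459056 - -8325 = -459056 + 8325 = -450731$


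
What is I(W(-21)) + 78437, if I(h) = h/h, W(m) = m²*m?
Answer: 78438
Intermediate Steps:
W(m) = m³
I(h) = 1
I(W(-21)) + 78437 = 1 + 78437 = 78438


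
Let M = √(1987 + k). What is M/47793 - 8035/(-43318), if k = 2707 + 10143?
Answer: 8035/43318 + √14837/47793 ≈ 0.18804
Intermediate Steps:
k = 12850
M = √14837 (M = √(1987 + 12850) = √14837 ≈ 121.81)
M/47793 - 8035/(-43318) = √14837/47793 - 8035/(-43318) = √14837*(1/47793) - 8035*(-1/43318) = √14837/47793 + 8035/43318 = 8035/43318 + √14837/47793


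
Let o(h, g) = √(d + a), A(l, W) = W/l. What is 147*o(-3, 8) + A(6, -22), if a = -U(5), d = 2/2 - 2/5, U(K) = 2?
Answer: -11/3 + 147*I*√35/5 ≈ -3.6667 + 173.93*I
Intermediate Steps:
d = ⅗ (d = 2*(½) - 2*⅕ = 1 - ⅖ = ⅗ ≈ 0.60000)
a = -2 (a = -1*2 = -2)
o(h, g) = I*√35/5 (o(h, g) = √(⅗ - 2) = √(-7/5) = I*√35/5)
147*o(-3, 8) + A(6, -22) = 147*(I*√35/5) - 22/6 = 147*I*√35/5 - 22*⅙ = 147*I*√35/5 - 11/3 = -11/3 + 147*I*√35/5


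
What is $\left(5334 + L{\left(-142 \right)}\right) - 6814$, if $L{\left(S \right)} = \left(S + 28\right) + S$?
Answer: $-1736$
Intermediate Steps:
$L{\left(S \right)} = 28 + 2 S$ ($L{\left(S \right)} = \left(28 + S\right) + S = 28 + 2 S$)
$\left(5334 + L{\left(-142 \right)}\right) - 6814 = \left(5334 + \left(28 + 2 \left(-142\right)\right)\right) - 6814 = \left(5334 + \left(28 - 284\right)\right) - 6814 = \left(5334 - 256\right) - 6814 = 5078 - 6814 = -1736$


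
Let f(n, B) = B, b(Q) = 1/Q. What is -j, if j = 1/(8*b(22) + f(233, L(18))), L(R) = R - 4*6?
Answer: 11/62 ≈ 0.17742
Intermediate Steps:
L(R) = -24 + R (L(R) = R - 24 = -24 + R)
j = -11/62 (j = 1/(8/22 + (-24 + 18)) = 1/(8*(1/22) - 6) = 1/(4/11 - 6) = 1/(-62/11) = -11/62 ≈ -0.17742)
-j = -1*(-11/62) = 11/62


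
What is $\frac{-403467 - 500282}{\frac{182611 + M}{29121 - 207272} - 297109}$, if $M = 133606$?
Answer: $\frac{23000541157}{7561511668} \approx 3.0418$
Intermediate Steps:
$\frac{-403467 - 500282}{\frac{182611 + M}{29121 - 207272} - 297109} = \frac{-403467 - 500282}{\frac{182611 + 133606}{29121 - 207272} - 297109} = - \frac{903749}{\frac{316217}{-178151} - 297109} = - \frac{903749}{316217 \left(- \frac{1}{178151}\right) - 297109} = - \frac{903749}{- \frac{316217}{178151} - 297109} = - \frac{903749}{- \frac{52930581676}{178151}} = \left(-903749\right) \left(- \frac{178151}{52930581676}\right) = \frac{23000541157}{7561511668}$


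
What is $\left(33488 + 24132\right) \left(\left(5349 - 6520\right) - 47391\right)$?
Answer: $-2798142440$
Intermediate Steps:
$\left(33488 + 24132\right) \left(\left(5349 - 6520\right) - 47391\right) = 57620 \left(-1171 - 47391\right) = 57620 \left(-48562\right) = -2798142440$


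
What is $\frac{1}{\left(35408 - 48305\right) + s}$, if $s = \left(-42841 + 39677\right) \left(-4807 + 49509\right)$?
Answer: $- \frac{1}{141450025} \approx -7.0696 \cdot 10^{-9}$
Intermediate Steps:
$s = -141437128$ ($s = \left(-3164\right) 44702 = -141437128$)
$\frac{1}{\left(35408 - 48305\right) + s} = \frac{1}{\left(35408 - 48305\right) - 141437128} = \frac{1}{-12897 - 141437128} = \frac{1}{-141450025} = - \frac{1}{141450025}$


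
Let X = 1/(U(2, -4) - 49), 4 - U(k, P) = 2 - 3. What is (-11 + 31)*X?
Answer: -5/11 ≈ -0.45455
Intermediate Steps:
U(k, P) = 5 (U(k, P) = 4 - (2 - 3) = 4 - 1*(-1) = 4 + 1 = 5)
X = -1/44 (X = 1/(5 - 49) = 1/(-44) = -1/44 ≈ -0.022727)
(-11 + 31)*X = (-11 + 31)*(-1/44) = 20*(-1/44) = -5/11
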